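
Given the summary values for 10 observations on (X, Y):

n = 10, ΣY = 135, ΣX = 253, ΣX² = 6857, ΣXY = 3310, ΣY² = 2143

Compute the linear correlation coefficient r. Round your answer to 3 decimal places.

-0.276

r = (nΣXY − ΣXΣY) / √[(nΣX² − (ΣX)²)(nΣY² − (ΣY)²)]
Numerator: 10×3310 − 253×135 = -1055
Denominator: √[(68570 − 64009)(21430 − 18225)] = √[4561 × 3205] = 3823.3500
r = -1055 / 3823.3500 ≈ -0.276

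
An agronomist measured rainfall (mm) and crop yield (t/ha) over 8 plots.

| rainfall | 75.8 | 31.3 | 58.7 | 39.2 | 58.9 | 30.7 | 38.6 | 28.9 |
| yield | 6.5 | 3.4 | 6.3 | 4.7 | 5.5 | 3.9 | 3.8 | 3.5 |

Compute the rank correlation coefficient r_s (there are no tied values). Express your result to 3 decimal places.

Rank rainfall: 8, 3, 6, 5, 7, 2, 4, 1
Rank yield: 8, 1, 7, 5, 6, 4, 3, 2
d = rank(rainfall) − rank(yield): 0, 2, -1, 0, 1, -2, 1, -1; Σd² = 12
ρ = 1 − 6Σd² / [n(n²−1)] = 1 − 6×12 / (8×63) = 1 − 72/504 ≈ 0.857

0.857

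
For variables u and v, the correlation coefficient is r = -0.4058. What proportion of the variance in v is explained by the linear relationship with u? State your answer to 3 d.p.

r² = (-0.4058)² = 0.165

0.165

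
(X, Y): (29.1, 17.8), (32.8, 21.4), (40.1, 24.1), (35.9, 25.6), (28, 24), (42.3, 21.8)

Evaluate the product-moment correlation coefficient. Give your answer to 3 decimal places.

n = 6, ΣX = 208.2, ΣY = 134.7, ΣX² = 7392.76, ΣY² = 3062.21, ΣXY = 4699.49
nΣXY − ΣXΣY = 28196.94 − 28044.54 = 152.4
nΣX² − (ΣX)² = 44356.56 − 43347.24 = 1009.32; nΣY² − (ΣY)² = 18373.26 − 18144.09 = 229.17
r = 152.4 / √(1009.32 × 229.17) = 152.4 / 480.9427 ≈ 0.317

0.317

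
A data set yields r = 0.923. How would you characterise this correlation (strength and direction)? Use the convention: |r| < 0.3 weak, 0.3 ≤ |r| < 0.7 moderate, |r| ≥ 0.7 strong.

strong positive

r = 0.923 > 0 so the relationship is positive.
|r| = 0.923, which falls in the strong range.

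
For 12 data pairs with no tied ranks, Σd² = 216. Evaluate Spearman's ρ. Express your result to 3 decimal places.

0.245

ρ = 1 − 6Σd² / [n(n²−1)] = 1 − 6×216 / (12×143)
  = 1 − 1296/1716 = 1 − 0.7552 ≈ 0.245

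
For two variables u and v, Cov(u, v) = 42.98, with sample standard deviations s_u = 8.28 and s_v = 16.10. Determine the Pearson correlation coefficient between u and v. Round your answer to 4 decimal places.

r = Cov(u,v) / (s_u · s_v) = 42.98 / (8.28 × 16.10)
  = 42.98 / 133.3080 ≈ 0.3224

0.3224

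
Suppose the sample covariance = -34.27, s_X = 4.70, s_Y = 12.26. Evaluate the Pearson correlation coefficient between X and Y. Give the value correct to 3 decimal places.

r = Cov(X,Y) / (s_X · s_Y) = -34.27 / (4.70 × 12.26)
  = -34.27 / 57.6220 ≈ -0.595

-0.595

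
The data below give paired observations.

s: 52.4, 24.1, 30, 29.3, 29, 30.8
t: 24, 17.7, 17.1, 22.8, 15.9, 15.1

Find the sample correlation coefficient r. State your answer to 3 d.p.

n = 6, Σs = 195.6, Σt = 112.6, Σs² = 6874.7, Σt² = 2182.36, Σst = 3791.39
nΣst − ΣsΣt = 22748.34 − 22024.56 = 723.78
nΣs² − (Σs)² = 41248.2 − 38259.36 = 2988.84; nΣt² − (Σt)² = 13094.16 − 12678.76 = 415.4
r = 723.78 / √(2988.84 × 415.4) = 723.78 / 1114.2550 ≈ 0.650

0.650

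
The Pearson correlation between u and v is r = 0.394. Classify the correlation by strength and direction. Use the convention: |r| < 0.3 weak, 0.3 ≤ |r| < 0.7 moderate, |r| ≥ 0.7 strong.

r = 0.394 > 0 so the relationship is positive.
|r| = 0.394, which falls in the moderate range.

moderate positive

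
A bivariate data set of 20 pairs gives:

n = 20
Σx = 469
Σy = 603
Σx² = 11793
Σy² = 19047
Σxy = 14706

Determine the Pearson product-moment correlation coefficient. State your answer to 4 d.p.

0.6815

r = (nΣxy − ΣxΣy) / √[(nΣx² − (Σx)²)(nΣy² − (Σy)²)]
Numerator: 20×14706 − 469×603 = 11313
Denominator: √[(235860 − 219961)(380940 − 363609)] = √[15899 × 17331] = 16599.5653
r = 11313 / 16599.5653 ≈ 0.6815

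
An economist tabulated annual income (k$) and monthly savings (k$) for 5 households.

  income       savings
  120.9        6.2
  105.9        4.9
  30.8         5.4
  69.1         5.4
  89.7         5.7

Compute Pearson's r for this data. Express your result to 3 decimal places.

0.310

n = 5, Σx = 416.4, Σy = 27.6, Σx² = 39601.16, Σy² = 153.26, Σxy = 2319.24
nΣxy − ΣxΣy = 11596.2 − 11492.64 = 103.56
nΣx² − (Σx)² = 198005.8 − 173388.96 = 24616.84; nΣy² − (Σy)² = 766.3 − 761.76 = 4.54
r = 103.56 / √(24616.84 × 4.54) = 103.56 / 334.3059 ≈ 0.310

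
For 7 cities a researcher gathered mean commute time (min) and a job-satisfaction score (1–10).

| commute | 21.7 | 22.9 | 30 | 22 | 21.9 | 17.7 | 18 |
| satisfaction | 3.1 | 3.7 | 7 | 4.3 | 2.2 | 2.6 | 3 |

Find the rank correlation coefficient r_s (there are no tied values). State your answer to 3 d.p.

0.750

Rank commute: 3, 6, 7, 5, 4, 1, 2
Rank satisfaction: 4, 5, 7, 6, 1, 2, 3
d = rank(commute) − rank(satisfaction): -1, 1, 0, -1, 3, -1, -1; Σd² = 14
ρ = 1 − 6Σd² / [n(n²−1)] = 1 − 6×14 / (7×48) = 1 − 84/336 ≈ 0.750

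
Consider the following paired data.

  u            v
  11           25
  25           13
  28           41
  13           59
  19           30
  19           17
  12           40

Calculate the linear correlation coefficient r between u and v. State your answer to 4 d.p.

n = 7, Σu = 127, Σv = 225, Σu² = 2565, Σv² = 8745, Σuv = 3888
nΣuv − ΣuΣv = 27216 − 28575 = -1359
nΣu² − (Σu)² = 17955 − 16129 = 1826; nΣv² − (Σv)² = 61215 − 50625 = 10590
r = -1359 / √(1826 × 10590) = -1359 / 4397.4242 ≈ -0.3090

-0.3090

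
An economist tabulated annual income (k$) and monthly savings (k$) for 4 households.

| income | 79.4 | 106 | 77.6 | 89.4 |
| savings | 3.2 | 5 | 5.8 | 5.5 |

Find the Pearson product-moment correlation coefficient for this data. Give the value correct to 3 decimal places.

0.174

n = 4, Σx = 352.4, Σy = 19.5, Σx² = 31554.48, Σy² = 99.13, Σxy = 1725.86
nΣxy − ΣxΣy = 6903.44 − 6871.8 = 31.64
nΣx² − (Σx)² = 126217.92 − 124185.76 = 2032.16; nΣy² − (Σy)² = 396.52 − 380.25 = 16.27
r = 31.64 / √(2032.16 × 16.27) = 31.64 / 181.8330 ≈ 0.174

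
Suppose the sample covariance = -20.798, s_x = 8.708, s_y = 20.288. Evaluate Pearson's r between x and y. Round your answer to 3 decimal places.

-0.118

r = Cov(x,y) / (s_x · s_y) = -20.798 / (8.708 × 20.288)
  = -20.798 / 176.6679 ≈ -0.118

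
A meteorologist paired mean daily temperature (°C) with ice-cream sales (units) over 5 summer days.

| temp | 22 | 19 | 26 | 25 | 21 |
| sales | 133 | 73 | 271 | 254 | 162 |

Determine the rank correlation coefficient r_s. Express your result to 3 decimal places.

Rank temp: 3, 1, 5, 4, 2
Rank sales: 2, 1, 5, 4, 3
d = rank(temp) − rank(sales): 1, 0, 0, 0, -1; Σd² = 2
ρ = 1 − 6Σd² / [n(n²−1)] = 1 − 6×2 / (5×24) = 1 − 12/120 ≈ 0.900

0.900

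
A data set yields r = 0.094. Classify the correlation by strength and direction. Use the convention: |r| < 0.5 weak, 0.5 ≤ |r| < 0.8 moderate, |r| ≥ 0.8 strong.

weak positive

r = 0.094 > 0 so the relationship is positive.
|r| = 0.094, which falls in the weak range.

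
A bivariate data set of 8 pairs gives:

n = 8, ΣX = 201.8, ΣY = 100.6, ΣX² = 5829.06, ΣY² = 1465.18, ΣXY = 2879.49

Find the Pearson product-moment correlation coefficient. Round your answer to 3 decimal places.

r = (nΣXY − ΣXΣY) / √[(nΣX² − (ΣX)²)(nΣY² − (ΣY)²)]
Numerator: 8×2879.49 − 201.8×100.6 = 2734.84
Denominator: √[(46632.48 − 40723.24)(11721.44 − 10120.36)] = √[5909.24 × 1601.08] = 3075.9008
r = 2734.84 / 3075.9008 ≈ 0.889

0.889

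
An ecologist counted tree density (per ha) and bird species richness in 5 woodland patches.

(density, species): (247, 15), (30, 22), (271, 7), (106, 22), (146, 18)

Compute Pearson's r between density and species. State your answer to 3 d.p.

-0.892

n = 5, Σx = 800, Σy = 84, Σx² = 167902, Σy² = 1566, Σxy = 11222
nΣxy − ΣxΣy = 56110 − 67200 = -11090
nΣx² − (Σx)² = 839510 − 640000 = 199510; nΣy² − (Σy)² = 7830 − 7056 = 774
r = -11090 / √(199510 × 774) = -11090 / 12426.6142 ≈ -0.892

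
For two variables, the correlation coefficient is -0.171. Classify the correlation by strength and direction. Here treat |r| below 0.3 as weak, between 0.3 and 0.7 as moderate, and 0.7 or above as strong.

r = -0.171 < 0 so the relationship is negative.
|r| = 0.171, which falls in the weak range.

weak negative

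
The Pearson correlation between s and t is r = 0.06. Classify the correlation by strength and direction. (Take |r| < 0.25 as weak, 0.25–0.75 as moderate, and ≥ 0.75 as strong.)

weak positive

r = 0.06 > 0 so the relationship is positive.
|r| = 0.06, which falls in the weak range.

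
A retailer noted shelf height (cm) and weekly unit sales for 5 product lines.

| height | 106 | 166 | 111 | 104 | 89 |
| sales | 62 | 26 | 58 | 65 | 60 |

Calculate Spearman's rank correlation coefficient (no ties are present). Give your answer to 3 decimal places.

-0.700

Rank height: 3, 5, 4, 2, 1
Rank sales: 4, 1, 2, 5, 3
d = rank(height) − rank(sales): -1, 4, 2, -3, -2; Σd² = 34
ρ = 1 − 6Σd² / [n(n²−1)] = 1 − 6×34 / (5×24) = 1 − 204/120 ≈ -0.700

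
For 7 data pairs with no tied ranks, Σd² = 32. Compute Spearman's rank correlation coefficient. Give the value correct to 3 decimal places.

ρ = 1 − 6Σd² / [n(n²−1)] = 1 − 6×32 / (7×48)
  = 1 − 192/336 = 1 − 0.5714 ≈ 0.429

0.429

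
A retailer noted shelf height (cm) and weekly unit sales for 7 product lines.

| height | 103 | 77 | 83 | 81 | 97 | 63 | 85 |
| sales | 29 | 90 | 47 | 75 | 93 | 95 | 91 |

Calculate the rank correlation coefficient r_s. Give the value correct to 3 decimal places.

Rank height: 7, 2, 4, 3, 6, 1, 5
Rank sales: 1, 4, 2, 3, 6, 7, 5
d = rank(height) − rank(sales): 6, -2, 2, 0, 0, -6, 0; Σd² = 80
ρ = 1 − 6Σd² / [n(n²−1)] = 1 − 6×80 / (7×48) = 1 − 480/336 ≈ -0.429

-0.429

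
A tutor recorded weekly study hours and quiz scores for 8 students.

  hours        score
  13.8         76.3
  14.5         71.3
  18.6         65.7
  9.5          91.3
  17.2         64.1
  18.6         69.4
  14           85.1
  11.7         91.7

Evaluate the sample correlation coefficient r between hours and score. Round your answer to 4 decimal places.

n = 8, Σx = 117.9, Σy = 614.9, Σx² = 1811.59, Σy² = 48133.63, Σxy = 8833.81
nΣxy − ΣxΣy = 70670.48 − 72496.71 = -1826.23
nΣx² − (Σx)² = 14492.72 − 13900.41 = 592.31; nΣy² − (Σy)² = 385069.04 − 378102.01 = 6967.03
r = -1826.23 / √(592.31 × 6967.03) = -1826.23 / 2031.4137 ≈ -0.8990

-0.8990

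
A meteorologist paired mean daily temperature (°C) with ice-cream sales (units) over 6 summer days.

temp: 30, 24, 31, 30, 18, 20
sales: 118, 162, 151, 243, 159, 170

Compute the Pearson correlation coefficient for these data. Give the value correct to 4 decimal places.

0.0724

n = 6, Σx = 153, Σy = 1003, Σx² = 4061, Σy² = 176199, Σxy = 25661
nΣxy − ΣxΣy = 153966 − 153459 = 507
nΣx² − (Σx)² = 24366 − 23409 = 957; nΣy² − (Σy)² = 1057194 − 1006009 = 51185
r = 507 / √(957 × 51185) = 507 / 6998.8603 ≈ 0.0724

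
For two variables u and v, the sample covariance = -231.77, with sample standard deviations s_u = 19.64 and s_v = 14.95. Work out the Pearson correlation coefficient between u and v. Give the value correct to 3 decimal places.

-0.789

r = Cov(u,v) / (s_u · s_v) = -231.77 / (19.64 × 14.95)
  = -231.77 / 293.6180 ≈ -0.789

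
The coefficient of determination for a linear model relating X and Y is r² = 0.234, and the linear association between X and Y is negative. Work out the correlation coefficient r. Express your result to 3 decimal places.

-0.484

|r| = √0.234 = 0.484
The association is negative, so r = −0.484.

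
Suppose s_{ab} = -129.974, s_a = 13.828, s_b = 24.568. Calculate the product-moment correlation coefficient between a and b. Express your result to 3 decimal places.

-0.383

r = Cov(a,b) / (s_a · s_b) = -129.974 / (13.828 × 24.568)
  = -129.974 / 339.7263 ≈ -0.383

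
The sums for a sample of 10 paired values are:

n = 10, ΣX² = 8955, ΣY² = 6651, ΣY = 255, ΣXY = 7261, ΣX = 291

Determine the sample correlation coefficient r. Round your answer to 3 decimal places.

r = (nΣXY − ΣXΣY) / √[(nΣX² − (ΣX)²)(nΣY² − (ΣY)²)]
Numerator: 10×7261 − 291×255 = -1595
Denominator: √[(89550 − 84681)(66510 − 65025)] = √[4869 × 1485] = 2688.9524
r = -1595 / 2688.9524 ≈ -0.593

-0.593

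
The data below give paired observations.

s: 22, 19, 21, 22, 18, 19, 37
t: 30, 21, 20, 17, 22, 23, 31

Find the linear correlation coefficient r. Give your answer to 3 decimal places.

n = 7, Σs = 158, Σt = 164, Σs² = 3824, Σt² = 4004, Σst = 3833
nΣst − ΣsΣt = 26831 − 25912 = 919
nΣs² − (Σs)² = 26768 − 24964 = 1804; nΣt² − (Σt)² = 28028 − 26896 = 1132
r = 919 / √(1804 × 1132) = 919 / 1429.0304 ≈ 0.643

0.643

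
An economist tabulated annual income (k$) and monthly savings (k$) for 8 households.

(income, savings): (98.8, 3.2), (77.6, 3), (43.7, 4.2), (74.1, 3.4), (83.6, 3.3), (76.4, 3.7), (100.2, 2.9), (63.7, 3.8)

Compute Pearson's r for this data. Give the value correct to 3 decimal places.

-0.875

n = 8, Σx = 618.1, Σy = 27.5, Σx² = 50107.35, Σy² = 95.87, Σxy = 2075.64
nΣxy − ΣxΣy = 16605.12 − 16997.75 = -392.63
nΣx² − (Σx)² = 400858.8 − 382047.61 = 18811.19; nΣy² − (Σy)² = 766.96 − 756.25 = 10.71
r = -392.63 / √(18811.19 × 10.71) = -392.63 / 448.8517 ≈ -0.875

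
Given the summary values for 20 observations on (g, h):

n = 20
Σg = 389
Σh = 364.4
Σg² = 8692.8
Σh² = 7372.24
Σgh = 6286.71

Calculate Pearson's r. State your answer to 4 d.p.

r = (nΣgh − ΣgΣh) / √[(nΣg² − (Σg)²)(nΣh² − (Σh)²)]
Numerator: 20×6286.71 − 389×364.4 = -16017.4
Denominator: √[(173856 − 151321)(147444.8 − 132787.36)] = √[22535 × 14657.44] = 18174.3063
r = -16017.4 / 18174.3063 ≈ -0.8813

-0.8813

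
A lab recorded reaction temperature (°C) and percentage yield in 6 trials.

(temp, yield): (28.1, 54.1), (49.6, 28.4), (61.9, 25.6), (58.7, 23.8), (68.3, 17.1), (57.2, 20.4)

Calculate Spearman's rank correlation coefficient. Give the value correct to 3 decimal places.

Rank temp: 1, 2, 5, 4, 6, 3
Rank yield: 6, 5, 4, 3, 1, 2
d = rank(temp) − rank(yield): -5, -3, 1, 1, 5, 1; Σd² = 62
ρ = 1 − 6Σd² / [n(n²−1)] = 1 − 6×62 / (6×35) = 1 − 372/210 ≈ -0.771

-0.771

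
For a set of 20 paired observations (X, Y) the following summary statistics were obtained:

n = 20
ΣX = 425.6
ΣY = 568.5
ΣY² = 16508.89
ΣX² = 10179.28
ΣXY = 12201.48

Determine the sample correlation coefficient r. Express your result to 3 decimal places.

0.166

r = (nΣXY − ΣXΣY) / √[(nΣX² − (ΣX)²)(nΣY² − (ΣY)²)]
Numerator: 20×12201.48 − 425.6×568.5 = 2076
Denominator: √[(203585.6 − 181135.36)(330177.8 − 323192.25)] = √[22450.24 × 6985.55] = 12523.0697
r = 2076 / 12523.0697 ≈ 0.166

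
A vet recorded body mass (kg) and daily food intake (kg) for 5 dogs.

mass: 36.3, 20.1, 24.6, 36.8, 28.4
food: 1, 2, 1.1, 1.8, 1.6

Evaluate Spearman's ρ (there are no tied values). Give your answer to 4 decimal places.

Rank mass: 4, 1, 2, 5, 3
Rank food: 1, 5, 2, 4, 3
d = rank(mass) − rank(food): 3, -4, 0, 1, 0; Σd² = 26
ρ = 1 − 6Σd² / [n(n²−1)] = 1 − 6×26 / (5×24) = 1 − 156/120 ≈ -0.3000

-0.3000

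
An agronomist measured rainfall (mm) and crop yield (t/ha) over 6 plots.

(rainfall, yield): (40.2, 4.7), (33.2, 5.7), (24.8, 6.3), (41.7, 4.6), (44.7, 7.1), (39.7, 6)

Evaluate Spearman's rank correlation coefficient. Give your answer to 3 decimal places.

-0.086

Rank rainfall: 4, 2, 1, 5, 6, 3
Rank yield: 2, 3, 5, 1, 6, 4
d = rank(rainfall) − rank(yield): 2, -1, -4, 4, 0, -1; Σd² = 38
ρ = 1 − 6Σd² / [n(n²−1)] = 1 − 6×38 / (6×35) = 1 − 228/210 ≈ -0.086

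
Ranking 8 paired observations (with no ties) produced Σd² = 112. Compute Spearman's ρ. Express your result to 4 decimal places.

-0.3333

ρ = 1 − 6Σd² / [n(n²−1)] = 1 − 6×112 / (8×63)
  = 1 − 672/504 = 1 − 1.33333 ≈ -0.3333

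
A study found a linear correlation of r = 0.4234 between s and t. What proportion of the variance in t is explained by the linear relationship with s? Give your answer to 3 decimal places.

0.179

r² = (0.4234)² = 0.179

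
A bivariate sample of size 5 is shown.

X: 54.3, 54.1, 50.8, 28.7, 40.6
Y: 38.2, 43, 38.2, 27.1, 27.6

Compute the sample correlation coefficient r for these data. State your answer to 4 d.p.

0.9050

n = 5, ΣX = 228.5, ΣY = 174.1, ΣX² = 10927.99, ΣY² = 6263.65, ΣXY = 8239.45
nΣXY − ΣXΣY = 41197.25 − 39781.85 = 1415.4
nΣX² − (ΣX)² = 54639.95 − 52212.25 = 2427.7; nΣY² − (ΣY)² = 31318.25 − 30310.81 = 1007.44
r = 1415.4 / √(2427.7 × 1007.44) = 1415.4 / 1563.8932 ≈ 0.9050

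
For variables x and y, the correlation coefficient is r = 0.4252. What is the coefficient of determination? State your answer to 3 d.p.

0.181

r² = (0.4252)² = 0.181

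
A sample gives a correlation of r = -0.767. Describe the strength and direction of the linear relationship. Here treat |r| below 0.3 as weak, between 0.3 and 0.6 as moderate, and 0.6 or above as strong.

r = -0.767 < 0 so the relationship is negative.
|r| = 0.767, which falls in the strong range.

strong negative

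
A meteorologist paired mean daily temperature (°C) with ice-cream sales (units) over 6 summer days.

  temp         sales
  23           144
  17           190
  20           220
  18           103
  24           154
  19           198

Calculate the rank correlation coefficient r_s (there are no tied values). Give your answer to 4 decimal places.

Rank temp: 5, 1, 4, 2, 6, 3
Rank sales: 2, 4, 6, 1, 3, 5
d = rank(temp) − rank(sales): 3, -3, -2, 1, 3, -2; Σd² = 36
ρ = 1 − 6Σd² / [n(n²−1)] = 1 − 6×36 / (6×35) = 1 − 216/210 ≈ -0.0286

-0.0286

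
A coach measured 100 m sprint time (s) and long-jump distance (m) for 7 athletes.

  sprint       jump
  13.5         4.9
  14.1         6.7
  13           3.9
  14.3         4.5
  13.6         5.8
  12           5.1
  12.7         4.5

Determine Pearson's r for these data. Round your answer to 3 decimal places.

n = 7, Σx = 93.2, Σy = 35.4, Σx² = 1244.8, Σy² = 184.26, Σxy = 472.9
nΣxy − ΣxΣy = 3310.3 − 3299.28 = 11.02
nΣx² − (Σx)² = 8713.6 − 8686.24 = 27.36; nΣy² − (Σy)² = 1289.82 − 1253.16 = 36.66
r = 11.02 / √(27.36 × 36.66) = 11.02 / 31.6705 ≈ 0.348

0.348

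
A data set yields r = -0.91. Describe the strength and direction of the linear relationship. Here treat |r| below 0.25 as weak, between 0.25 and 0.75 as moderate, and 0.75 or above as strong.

strong negative

r = -0.91 < 0 so the relationship is negative.
|r| = 0.91, which falls in the strong range.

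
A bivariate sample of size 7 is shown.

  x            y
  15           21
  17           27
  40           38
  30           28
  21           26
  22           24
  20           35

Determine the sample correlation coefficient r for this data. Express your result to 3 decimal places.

n = 7, Σx = 165, Σy = 199, Σx² = 4339, Σy² = 5875, Σxy = 4908
nΣxy − ΣxΣy = 34356 − 32835 = 1521
nΣx² − (Σx)² = 30373 − 27225 = 3148; nΣy² − (Σy)² = 41125 − 39601 = 1524
r = 1521 / √(3148 × 1524) = 1521 / 2190.3315 ≈ 0.694

0.694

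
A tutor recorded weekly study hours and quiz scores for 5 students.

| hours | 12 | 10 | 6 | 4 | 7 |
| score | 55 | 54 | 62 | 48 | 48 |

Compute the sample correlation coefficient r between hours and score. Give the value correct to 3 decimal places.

n = 5, Σx = 39, Σy = 267, Σx² = 345, Σy² = 14393, Σxy = 2100
nΣxy − ΣxΣy = 10500 − 10413 = 87
nΣx² − (Σx)² = 1725 − 1521 = 204; nΣy² − (Σy)² = 71965 − 71289 = 676
r = 87 / √(204 × 676) = 87 / 371.3543 ≈ 0.234

0.234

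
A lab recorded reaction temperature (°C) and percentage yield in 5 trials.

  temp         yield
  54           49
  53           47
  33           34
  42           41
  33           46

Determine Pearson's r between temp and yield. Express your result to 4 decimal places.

0.6787

n = 5, Σx = 215, Σy = 217, Σx² = 9667, Σy² = 9563, Σxy = 9499
nΣxy − ΣxΣy = 47495 − 46655 = 840
nΣx² − (Σx)² = 48335 − 46225 = 2110; nΣy² − (Σy)² = 47815 − 47089 = 726
r = 840 / √(2110 × 726) = 840 / 1237.6833 ≈ 0.6787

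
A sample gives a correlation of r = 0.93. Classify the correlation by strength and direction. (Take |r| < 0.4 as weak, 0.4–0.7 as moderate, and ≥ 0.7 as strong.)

r = 0.93 > 0 so the relationship is positive.
|r| = 0.93, which falls in the strong range.

strong positive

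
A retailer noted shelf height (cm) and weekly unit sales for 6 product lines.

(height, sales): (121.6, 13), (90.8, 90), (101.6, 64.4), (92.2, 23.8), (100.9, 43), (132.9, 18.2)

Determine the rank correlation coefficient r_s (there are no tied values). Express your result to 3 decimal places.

Rank height: 5, 1, 4, 2, 3, 6
Rank sales: 1, 6, 5, 3, 4, 2
d = rank(height) − rank(sales): 4, -5, -1, -1, -1, 4; Σd² = 60
ρ = 1 − 6Σd² / [n(n²−1)] = 1 − 6×60 / (6×35) = 1 − 360/210 ≈ -0.714

-0.714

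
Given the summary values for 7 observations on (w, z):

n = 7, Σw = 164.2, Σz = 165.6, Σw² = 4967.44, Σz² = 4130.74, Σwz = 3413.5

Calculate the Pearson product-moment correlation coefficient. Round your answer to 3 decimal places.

r = (nΣwz − ΣwΣz) / √[(nΣw² − (Σw)²)(nΣz² − (Σz)²)]
Numerator: 7×3413.5 − 164.2×165.6 = -3297.02
Denominator: √[(34772.08 − 26961.64)(28915.18 − 27423.36)] = √[7810.44 × 1491.82] = 3413.4690
r = -3297.02 / 3413.4690 ≈ -0.966

-0.966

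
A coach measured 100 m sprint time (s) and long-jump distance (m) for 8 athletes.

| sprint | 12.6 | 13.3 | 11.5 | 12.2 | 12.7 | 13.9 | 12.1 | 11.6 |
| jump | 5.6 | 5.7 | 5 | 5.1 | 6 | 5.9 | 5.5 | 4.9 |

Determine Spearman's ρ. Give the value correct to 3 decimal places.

Rank sprint: 5, 7, 1, 4, 6, 8, 3, 2
Rank jump: 5, 6, 2, 3, 8, 7, 4, 1
d = rank(sprint) − rank(jump): 0, 1, -1, 1, -2, 1, -1, 1; Σd² = 10
ρ = 1 − 6Σd² / [n(n²−1)] = 1 − 6×10 / (8×63) = 1 − 60/504 ≈ 0.881

0.881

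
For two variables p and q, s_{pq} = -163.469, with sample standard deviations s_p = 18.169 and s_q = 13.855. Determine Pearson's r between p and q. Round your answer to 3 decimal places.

-0.649

r = Cov(p,q) / (s_p · s_q) = -163.469 / (18.169 × 13.855)
  = -163.469 / 251.7315 ≈ -0.649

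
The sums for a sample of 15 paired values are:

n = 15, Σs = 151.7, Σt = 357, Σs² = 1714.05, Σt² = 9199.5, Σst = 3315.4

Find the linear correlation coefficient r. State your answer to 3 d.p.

r = (nΣst − ΣsΣt) / √[(nΣs² − (Σs)²)(nΣt² − (Σt)²)]
Numerator: 15×3315.4 − 151.7×357 = -4425.9
Denominator: √[(25710.75 − 23012.89)(137992.5 − 127449)] = √[2697.86 × 10543.5] = 5333.3748
r = -4425.9 / 5333.3748 ≈ -0.830

-0.830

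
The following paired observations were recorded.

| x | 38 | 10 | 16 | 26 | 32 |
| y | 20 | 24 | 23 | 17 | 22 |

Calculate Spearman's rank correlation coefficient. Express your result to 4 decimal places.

Rank x: 5, 1, 2, 3, 4
Rank y: 2, 5, 4, 1, 3
d = rank(x) − rank(y): 3, -4, -2, 2, 1; Σd² = 34
ρ = 1 − 6Σd² / [n(n²−1)] = 1 − 6×34 / (5×24) = 1 − 204/120 ≈ -0.7000

-0.7000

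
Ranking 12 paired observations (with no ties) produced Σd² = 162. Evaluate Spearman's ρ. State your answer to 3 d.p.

0.434

ρ = 1 − 6Σd² / [n(n²−1)] = 1 − 6×162 / (12×143)
  = 1 − 972/1716 = 1 − 0.5664 ≈ 0.434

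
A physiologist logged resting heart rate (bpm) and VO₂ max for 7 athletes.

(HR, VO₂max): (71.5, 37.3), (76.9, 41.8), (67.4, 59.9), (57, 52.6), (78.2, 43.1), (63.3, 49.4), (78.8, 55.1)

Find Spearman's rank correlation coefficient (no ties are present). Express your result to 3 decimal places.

-0.143

Rank HR: 4, 5, 3, 1, 6, 2, 7
Rank VO₂max: 1, 2, 7, 5, 3, 4, 6
d = rank(HR) − rank(VO₂max): 3, 3, -4, -4, 3, -2, 1; Σd² = 64
ρ = 1 − 6Σd² / [n(n²−1)] = 1 − 6×64 / (7×48) = 1 − 384/336 ≈ -0.143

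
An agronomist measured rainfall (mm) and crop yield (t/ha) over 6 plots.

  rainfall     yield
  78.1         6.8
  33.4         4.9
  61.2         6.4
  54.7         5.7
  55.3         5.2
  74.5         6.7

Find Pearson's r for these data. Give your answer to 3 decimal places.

n = 6, Σx = 357.2, Σy = 35.7, Σx² = 22561.04, Σy² = 215.63, Σxy = 2184.92
nΣxy − ΣxΣy = 13109.52 − 12752.04 = 357.48
nΣx² − (Σx)² = 135366.24 − 127591.84 = 7774.4; nΣy² − (Σy)² = 1293.78 − 1274.49 = 19.29
r = 357.48 / √(7774.4 × 19.29) = 357.48 / 387.2572 ≈ 0.923

0.923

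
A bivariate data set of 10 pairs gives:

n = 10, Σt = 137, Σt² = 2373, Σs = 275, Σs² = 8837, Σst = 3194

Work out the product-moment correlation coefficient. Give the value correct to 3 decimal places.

r = (nΣst − ΣsΣt) / √[(nΣs² − (Σs)²)(nΣt² − (Σt)²)]
Numerator: 10×3194 − 275×137 = -5735
Denominator: √[(88370 − 75625)(23730 − 18769)] = √[12745 × 4961] = 7951.6002
r = -5735 / 7951.6002 ≈ -0.721

-0.721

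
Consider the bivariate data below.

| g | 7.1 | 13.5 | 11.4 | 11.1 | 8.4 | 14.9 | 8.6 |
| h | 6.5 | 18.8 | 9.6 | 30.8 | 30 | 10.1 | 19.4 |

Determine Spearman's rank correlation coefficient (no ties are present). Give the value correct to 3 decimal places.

Rank g: 1, 6, 5, 4, 2, 7, 3
Rank h: 1, 4, 2, 7, 6, 3, 5
d = rank(g) − rank(h): 0, 2, 3, -3, -4, 4, -2; Σd² = 58
ρ = 1 − 6Σd² / [n(n²−1)] = 1 − 6×58 / (7×48) = 1 − 348/336 ≈ -0.036

-0.036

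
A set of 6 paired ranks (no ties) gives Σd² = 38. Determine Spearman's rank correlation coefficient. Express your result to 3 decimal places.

-0.086

ρ = 1 − 6Σd² / [n(n²−1)] = 1 − 6×38 / (6×35)
  = 1 − 228/210 = 1 − 1.0857 ≈ -0.086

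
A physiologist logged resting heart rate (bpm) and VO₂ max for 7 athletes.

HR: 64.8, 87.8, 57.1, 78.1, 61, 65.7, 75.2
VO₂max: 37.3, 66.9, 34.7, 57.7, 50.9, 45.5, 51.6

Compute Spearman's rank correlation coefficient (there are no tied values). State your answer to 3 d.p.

Rank HR: 3, 7, 1, 6, 2, 4, 5
Rank VO₂max: 2, 7, 1, 6, 4, 3, 5
d = rank(HR) − rank(VO₂max): 1, 0, 0, 0, -2, 1, 0; Σd² = 6
ρ = 1 − 6Σd² / [n(n²−1)] = 1 − 6×6 / (7×48) = 1 − 36/336 ≈ 0.893

0.893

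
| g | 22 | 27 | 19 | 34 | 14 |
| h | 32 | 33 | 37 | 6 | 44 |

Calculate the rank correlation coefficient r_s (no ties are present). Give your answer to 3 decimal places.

Rank g: 3, 4, 2, 5, 1
Rank h: 2, 3, 4, 1, 5
d = rank(g) − rank(h): 1, 1, -2, 4, -4; Σd² = 38
ρ = 1 − 6Σd² / [n(n²−1)] = 1 − 6×38 / (5×24) = 1 − 228/120 ≈ -0.900

-0.900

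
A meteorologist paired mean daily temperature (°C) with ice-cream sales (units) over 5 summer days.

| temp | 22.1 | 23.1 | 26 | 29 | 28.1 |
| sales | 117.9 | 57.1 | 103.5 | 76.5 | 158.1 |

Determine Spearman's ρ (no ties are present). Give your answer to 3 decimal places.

0.000

Rank temp: 1, 2, 3, 5, 4
Rank sales: 4, 1, 3, 2, 5
d = rank(temp) − rank(sales): -3, 1, 0, 3, -1; Σd² = 20
ρ = 1 − 6Σd² / [n(n²−1)] = 1 − 6×20 / (5×24) = 1 − 120/120 ≈ 0.000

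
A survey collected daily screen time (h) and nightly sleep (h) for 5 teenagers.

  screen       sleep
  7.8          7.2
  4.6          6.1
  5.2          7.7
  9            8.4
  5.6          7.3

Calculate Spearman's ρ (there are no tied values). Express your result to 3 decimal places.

Rank screen: 4, 1, 2, 5, 3
Rank sleep: 2, 1, 4, 5, 3
d = rank(screen) − rank(sleep): 2, 0, -2, 0, 0; Σd² = 8
ρ = 1 − 6Σd² / [n(n²−1)] = 1 − 6×8 / (5×24) = 1 − 48/120 ≈ 0.600

0.600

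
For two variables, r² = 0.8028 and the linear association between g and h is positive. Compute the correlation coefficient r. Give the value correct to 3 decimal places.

0.896

|r| = √0.8028 = 0.896
The association is positive, so r = 0.896.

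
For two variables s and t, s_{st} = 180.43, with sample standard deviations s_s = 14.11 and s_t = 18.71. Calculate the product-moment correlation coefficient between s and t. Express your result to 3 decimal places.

r = Cov(s,t) / (s_s · s_t) = 180.43 / (14.11 × 18.71)
  = 180.43 / 263.9981 ≈ 0.683

0.683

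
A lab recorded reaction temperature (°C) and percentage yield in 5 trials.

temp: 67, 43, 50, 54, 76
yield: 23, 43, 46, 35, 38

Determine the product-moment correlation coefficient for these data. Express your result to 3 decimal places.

-0.551

n = 5, Σx = 290, Σy = 185, Σx² = 17530, Σy² = 7163, Σxy = 10468
nΣxy − ΣxΣy = 52340 − 53650 = -1310
nΣx² − (Σx)² = 87650 − 84100 = 3550; nΣy² − (Σy)² = 35815 − 34225 = 1590
r = -1310 / √(3550 × 1590) = -1310 / 2375.8156 ≈ -0.551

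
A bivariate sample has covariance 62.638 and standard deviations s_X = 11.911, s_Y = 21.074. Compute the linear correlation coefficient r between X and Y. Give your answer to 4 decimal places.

0.2495

r = Cov(X,Y) / (s_X · s_Y) = 62.638 / (11.911 × 21.074)
  = 62.638 / 251.0124 ≈ 0.2495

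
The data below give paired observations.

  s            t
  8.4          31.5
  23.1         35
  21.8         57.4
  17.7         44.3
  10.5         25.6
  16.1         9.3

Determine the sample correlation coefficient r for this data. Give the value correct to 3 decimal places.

0.461

n = 6, Σs = 97.6, Σt = 203.1, Σs² = 1762.16, Σt² = 8216.35, Σst = 3527.06
nΣst − ΣsΣt = 21162.36 − 19822.56 = 1339.8
nΣs² − (Σs)² = 10572.96 − 9525.76 = 1047.2; nΣt² − (Σt)² = 49298.1 − 41249.61 = 8048.49
r = 1339.8 / √(1047.2 × 8048.49) = 1339.8 / 2903.1670 ≈ 0.461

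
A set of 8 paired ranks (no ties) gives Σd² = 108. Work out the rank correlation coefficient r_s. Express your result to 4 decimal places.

-0.2857

ρ = 1 − 6Σd² / [n(n²−1)] = 1 − 6×108 / (8×63)
  = 1 − 648/504 = 1 − 1.28571 ≈ -0.2857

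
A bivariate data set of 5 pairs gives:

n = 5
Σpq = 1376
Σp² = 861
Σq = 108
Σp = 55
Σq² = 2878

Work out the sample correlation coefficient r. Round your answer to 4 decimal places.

0.5032

r = (nΣpq − ΣpΣq) / √[(nΣp² − (Σp)²)(nΣq² − (Σq)²)]
Numerator: 5×1376 − 55×108 = 940
Denominator: √[(4305 − 3025)(14390 − 11664)] = √[1280 × 2726] = 1867.9615
r = 940 / 1867.9615 ≈ 0.5032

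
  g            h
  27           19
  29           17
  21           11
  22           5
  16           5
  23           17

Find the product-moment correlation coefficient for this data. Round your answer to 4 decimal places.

n = 6, Σg = 138, Σh = 74, Σg² = 3280, Σh² = 1110, Σgh = 1818
nΣgh − ΣgΣh = 10908 − 10212 = 696
nΣg² − (Σg)² = 19680 − 19044 = 636; nΣh² − (Σh)² = 6660 − 5476 = 1184
r = 696 / √(636 × 1184) = 696 / 867.7696 ≈ 0.8021

0.8021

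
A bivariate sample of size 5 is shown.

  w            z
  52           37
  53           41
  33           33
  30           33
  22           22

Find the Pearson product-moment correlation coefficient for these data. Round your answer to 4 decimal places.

n = 5, Σw = 190, Σz = 166, Σw² = 7986, Σz² = 5712, Σwz = 6660
nΣwz − ΣwΣz = 33300 − 31540 = 1760
nΣw² − (Σw)² = 39930 − 36100 = 3830; nΣz² − (Σz)² = 28560 − 27556 = 1004
r = 1760 / √(3830 × 1004) = 1760 / 1960.9487 ≈ 0.8975

0.8975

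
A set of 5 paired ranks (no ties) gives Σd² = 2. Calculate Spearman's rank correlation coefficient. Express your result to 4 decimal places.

0.9000

ρ = 1 − 6Σd² / [n(n²−1)] = 1 − 6×2 / (5×24)
  = 1 − 12/120 = 1 − 0.10000 ≈ 0.9000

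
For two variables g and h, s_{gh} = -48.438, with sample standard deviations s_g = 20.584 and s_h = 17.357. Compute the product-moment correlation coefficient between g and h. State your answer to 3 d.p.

r = Cov(g,h) / (s_g · s_h) = -48.438 / (20.584 × 17.357)
  = -48.438 / 357.2765 ≈ -0.136

-0.136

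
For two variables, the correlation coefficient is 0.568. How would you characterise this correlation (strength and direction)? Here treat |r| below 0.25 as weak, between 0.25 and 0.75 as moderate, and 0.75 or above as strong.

moderate positive

r = 0.568 > 0 so the relationship is positive.
|r| = 0.568, which falls in the moderate range.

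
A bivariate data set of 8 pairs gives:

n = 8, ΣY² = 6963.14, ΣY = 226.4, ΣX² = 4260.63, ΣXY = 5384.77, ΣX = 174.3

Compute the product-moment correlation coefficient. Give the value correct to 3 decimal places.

r = (nΣXY − ΣXΣY) / √[(nΣX² − (ΣX)²)(nΣY² − (ΣY)²)]
Numerator: 8×5384.77 − 174.3×226.4 = 3616.64
Denominator: √[(34085.04 − 30380.49)(55705.12 − 51256.96)] = √[3704.55 × 4448.16] = 4059.3634
r = 3616.64 / 4059.3634 ≈ 0.891

0.891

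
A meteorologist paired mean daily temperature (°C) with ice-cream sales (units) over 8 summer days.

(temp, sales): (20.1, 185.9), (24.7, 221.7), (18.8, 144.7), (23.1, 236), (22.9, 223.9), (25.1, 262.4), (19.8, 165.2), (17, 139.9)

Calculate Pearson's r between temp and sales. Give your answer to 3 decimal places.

n = 8, Σx = 171.5, Σy = 1579.7, Σx² = 3736.61, Σy² = 326191.81, Σxy = 34747.35
nΣxy − ΣxΣy = 277978.8 − 270918.55 = 7060.25
nΣx² − (Σx)² = 29892.88 − 29412.25 = 480.63; nΣy² − (Σy)² = 2609534.48 − 2495452.09 = 114082.39
r = 7060.25 / √(480.63 × 114082.39) = 7060.25 / 7404.8240 ≈ 0.953

0.953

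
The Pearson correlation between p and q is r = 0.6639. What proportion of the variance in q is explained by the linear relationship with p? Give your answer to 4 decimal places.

0.4408

r² = (0.6639)² = 0.4408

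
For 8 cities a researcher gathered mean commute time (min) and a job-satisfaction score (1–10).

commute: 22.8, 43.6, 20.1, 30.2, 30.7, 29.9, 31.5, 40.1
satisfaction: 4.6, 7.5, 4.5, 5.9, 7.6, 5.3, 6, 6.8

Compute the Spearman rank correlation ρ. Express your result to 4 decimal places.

0.8571

Rank commute: 2, 8, 1, 4, 5, 3, 6, 7
Rank satisfaction: 2, 7, 1, 4, 8, 3, 5, 6
d = rank(commute) − rank(satisfaction): 0, 1, 0, 0, -3, 0, 1, 1; Σd² = 12
ρ = 1 − 6Σd² / [n(n²−1)] = 1 − 6×12 / (8×63) = 1 − 72/504 ≈ 0.8571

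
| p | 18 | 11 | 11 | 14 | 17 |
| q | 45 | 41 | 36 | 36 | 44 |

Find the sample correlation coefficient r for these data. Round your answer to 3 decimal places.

n = 5, Σp = 71, Σq = 202, Σp² = 1051, Σq² = 8234, Σpq = 2909
nΣpq − ΣpΣq = 14545 − 14342 = 203
nΣp² − (Σp)² = 5255 − 5041 = 214; nΣq² − (Σq)² = 41170 − 40804 = 366
r = 203 / √(214 × 366) = 203 / 279.8643 ≈ 0.725

0.725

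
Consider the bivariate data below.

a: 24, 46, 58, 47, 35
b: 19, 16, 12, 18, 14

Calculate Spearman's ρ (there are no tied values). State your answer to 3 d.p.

Rank a: 1, 3, 5, 4, 2
Rank b: 5, 3, 1, 4, 2
d = rank(a) − rank(b): -4, 0, 4, 0, 0; Σd² = 32
ρ = 1 − 6Σd² / [n(n²−1)] = 1 − 6×32 / (5×24) = 1 − 192/120 ≈ -0.600

-0.600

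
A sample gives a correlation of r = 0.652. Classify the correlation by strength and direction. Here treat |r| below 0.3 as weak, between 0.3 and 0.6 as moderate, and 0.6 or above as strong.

strong positive

r = 0.652 > 0 so the relationship is positive.
|r| = 0.652, which falls in the strong range.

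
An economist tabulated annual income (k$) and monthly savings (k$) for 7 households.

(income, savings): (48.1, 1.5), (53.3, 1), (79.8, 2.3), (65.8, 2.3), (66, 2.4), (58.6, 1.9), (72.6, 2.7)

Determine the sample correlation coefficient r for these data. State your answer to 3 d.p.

n = 7, Σx = 444.2, Σy = 14.1, Σx² = 28912.9, Σy² = 30.49, Σxy = 926.09
nΣxy − ΣxΣy = 6482.63 − 6263.22 = 219.41
nΣx² − (Σx)² = 202390.3 − 197313.64 = 5076.66; nΣy² − (Σy)² = 213.43 − 198.81 = 14.62
r = 219.41 / √(5076.66 × 14.62) = 219.41 / 272.4349 ≈ 0.805

0.805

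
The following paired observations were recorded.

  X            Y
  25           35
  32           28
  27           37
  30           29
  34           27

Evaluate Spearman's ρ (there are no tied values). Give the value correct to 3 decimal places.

Rank X: 1, 4, 2, 3, 5
Rank Y: 4, 2, 5, 3, 1
d = rank(X) − rank(Y): -3, 2, -3, 0, 4; Σd² = 38
ρ = 1 − 6Σd² / [n(n²−1)] = 1 − 6×38 / (5×24) = 1 − 228/120 ≈ -0.900

-0.900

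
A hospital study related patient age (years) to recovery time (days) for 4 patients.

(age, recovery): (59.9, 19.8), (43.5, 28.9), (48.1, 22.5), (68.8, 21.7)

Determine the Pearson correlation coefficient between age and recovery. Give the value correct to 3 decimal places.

-0.722

n = 4, Σx = 220.3, Σy = 92.9, Σx² = 12527.31, Σy² = 2204.39, Σxy = 5018.38
nΣxy − ΣxΣy = 20073.52 − 20465.87 = -392.35
nΣx² − (Σx)² = 50109.24 − 48532.09 = 1577.15; nΣy² − (Σy)² = 8817.56 − 8630.41 = 187.15
r = -392.35 / √(1577.15 × 187.15) = -392.35 / 543.2896 ≈ -0.722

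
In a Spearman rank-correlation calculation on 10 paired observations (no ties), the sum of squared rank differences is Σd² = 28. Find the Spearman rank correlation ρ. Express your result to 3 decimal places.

ρ = 1 − 6Σd² / [n(n²−1)] = 1 − 6×28 / (10×99)
  = 1 − 168/990 = 1 − 0.1697 ≈ 0.830

0.830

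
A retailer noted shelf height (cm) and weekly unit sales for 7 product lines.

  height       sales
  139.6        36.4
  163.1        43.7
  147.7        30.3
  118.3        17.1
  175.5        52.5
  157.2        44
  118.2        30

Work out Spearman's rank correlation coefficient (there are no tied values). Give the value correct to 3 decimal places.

0.893

Rank height: 3, 6, 4, 2, 7, 5, 1
Rank sales: 4, 5, 3, 1, 7, 6, 2
d = rank(height) − rank(sales): -1, 1, 1, 1, 0, -1, -1; Σd² = 6
ρ = 1 − 6Σd² / [n(n²−1)] = 1 − 6×6 / (7×48) = 1 − 36/336 ≈ 0.893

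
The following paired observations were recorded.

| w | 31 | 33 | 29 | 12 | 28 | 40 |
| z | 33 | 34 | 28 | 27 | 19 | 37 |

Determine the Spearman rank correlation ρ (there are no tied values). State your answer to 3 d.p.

0.943

Rank w: 4, 5, 3, 1, 2, 6
Rank z: 4, 5, 3, 2, 1, 6
d = rank(w) − rank(z): 0, 0, 0, -1, 1, 0; Σd² = 2
ρ = 1 − 6Σd² / [n(n²−1)] = 1 − 6×2 / (6×35) = 1 − 12/210 ≈ 0.943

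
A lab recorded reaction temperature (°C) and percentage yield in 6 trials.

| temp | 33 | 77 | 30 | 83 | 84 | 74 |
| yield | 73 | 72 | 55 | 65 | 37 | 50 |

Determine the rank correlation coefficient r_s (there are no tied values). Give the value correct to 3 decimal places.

Rank temp: 2, 4, 1, 5, 6, 3
Rank yield: 6, 5, 3, 4, 1, 2
d = rank(temp) − rank(yield): -4, -1, -2, 1, 5, 1; Σd² = 48
ρ = 1 − 6Σd² / [n(n²−1)] = 1 − 6×48 / (6×35) = 1 − 288/210 ≈ -0.371

-0.371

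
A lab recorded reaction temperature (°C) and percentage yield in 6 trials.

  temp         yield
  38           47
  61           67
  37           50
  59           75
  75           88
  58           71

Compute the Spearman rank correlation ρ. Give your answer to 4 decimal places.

Rank temp: 2, 5, 1, 4, 6, 3
Rank yield: 1, 3, 2, 5, 6, 4
d = rank(temp) − rank(yield): 1, 2, -1, -1, 0, -1; Σd² = 8
ρ = 1 − 6Σd² / [n(n²−1)] = 1 − 6×8 / (6×35) = 1 − 48/210 ≈ 0.7714

0.7714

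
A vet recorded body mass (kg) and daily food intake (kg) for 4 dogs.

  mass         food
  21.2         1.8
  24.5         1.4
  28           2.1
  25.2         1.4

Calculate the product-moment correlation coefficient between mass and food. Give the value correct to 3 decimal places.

n = 4, Σx = 98.9, Σy = 6.7, Σx² = 2468.73, Σy² = 11.57, Σxy = 166.54
nΣxy − ΣxΣy = 666.16 − 662.63 = 3.53
nΣx² − (Σx)² = 9874.92 − 9781.21 = 93.71; nΣy² − (Σy)² = 46.28 − 44.89 = 1.39
r = 3.53 / √(93.71 × 1.39) = 3.53 / 11.4130 ≈ 0.309

0.309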